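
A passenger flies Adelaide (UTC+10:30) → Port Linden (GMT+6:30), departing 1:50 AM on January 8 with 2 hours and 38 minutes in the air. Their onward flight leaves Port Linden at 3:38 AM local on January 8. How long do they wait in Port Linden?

3 hours 10 minutes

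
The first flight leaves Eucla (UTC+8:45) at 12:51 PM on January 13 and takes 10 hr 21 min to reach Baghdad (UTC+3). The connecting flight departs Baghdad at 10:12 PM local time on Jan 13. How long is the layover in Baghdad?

4 hours 45 minutes

Convert departure to UTC: 12:51 PM − 8:45 = 4:06 AM UTC on Jan 13.
Add 10 hours and 21 minutes flight time → 2:27 PM UTC.
Baghdad is UTC+3:00, so local arrival = 2:27 PM + 3:00 = 5:27 PM on Jan 13.
Layover = 10:12 PM − 5:27 PM = 4 hours 45 minutes.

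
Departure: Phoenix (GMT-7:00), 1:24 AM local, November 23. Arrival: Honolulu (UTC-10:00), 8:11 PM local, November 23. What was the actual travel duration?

21 hours 47 minutes

Departure in UTC: 1:24 AM + 7:00 = 8:24 AM on Nov 23.
Arrival in UTC: 8:11 PM + 10:00 = 6:11 AM on Nov 24.
Elapsed = 6:11 AM − 8:24 AM (+1 day) = 21 hours 47 minutes.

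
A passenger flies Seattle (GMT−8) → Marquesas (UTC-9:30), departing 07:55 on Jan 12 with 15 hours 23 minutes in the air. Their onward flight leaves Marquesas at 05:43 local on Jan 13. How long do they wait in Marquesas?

Convert departure to UTC: 07:55 + 8:00 = 15:55 UTC on Jan 12.
Add 15 hours and 23 minutes flight time → 07:18 UTC (Jan 13).
Marquesas is UTC−9:30, so local arrival = 07:18 − 9:30 = 21:48 on Jan 12.
Layover = 05:43 − 21:48 (+1 day) = 7 hours 55 minutes.

7 hours 55 minutes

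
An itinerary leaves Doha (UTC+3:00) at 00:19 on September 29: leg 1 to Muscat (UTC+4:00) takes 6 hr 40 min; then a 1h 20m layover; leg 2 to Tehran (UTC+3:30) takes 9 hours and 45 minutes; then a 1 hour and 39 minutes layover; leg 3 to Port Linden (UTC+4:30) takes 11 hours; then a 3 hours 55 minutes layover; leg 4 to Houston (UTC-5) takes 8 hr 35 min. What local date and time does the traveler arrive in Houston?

Convert departure to UTC: 00:19 − 3:00 = 21:19 UTC on Sep 28.
Add 6 hours and 40 minutes leg 1 → 03:59 UTC (Sep 29).
Add 1 hour and 20 minutes layover in Muscat → 05:19 UTC.
Add 9 hours 45 minutes leg 2 → 15:04 UTC.
Add 1 hour and 39 minutes layover in Tehran → 16:43 UTC.
Add 11 hours leg 3 → 03:43 UTC (Sep 30).
Add 3 hours 55 minutes layover in Port Linden → 07:38 UTC.
Add 8 hours 35 minutes leg 4 → 16:13 UTC.
Houston is UTC−5:00, so local arrival = 16:13 − 5:00 = 11:13 on Sep 30.

11:13 on September 30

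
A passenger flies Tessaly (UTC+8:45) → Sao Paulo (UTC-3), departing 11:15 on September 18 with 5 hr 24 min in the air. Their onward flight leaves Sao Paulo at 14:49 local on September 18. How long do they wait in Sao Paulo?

9 hours 55 minutes

Convert departure to UTC: 11:15 − 8:45 = 02:30 UTC on Sep 18.
Add 5 hours 24 minutes flight time → 07:54 UTC.
Sao Paulo is UTC−3:00, so local arrival = 07:54 − 3:00 = 04:54 on Sep 18.
Layover = 14:49 − 04:54 = 9 hours 55 minutes.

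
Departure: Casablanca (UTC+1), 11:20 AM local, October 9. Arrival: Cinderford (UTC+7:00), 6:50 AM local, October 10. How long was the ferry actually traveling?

Departure in UTC: 11:20 AM − 1:00 = 10:20 AM on Oct 9.
Arrival in UTC: 6:50 AM − 7:00 = 11:50 PM on Oct 9.
Elapsed = 11:50 PM − 10:20 AM = 13 hours 30 minutes.

13 hours 30 minutes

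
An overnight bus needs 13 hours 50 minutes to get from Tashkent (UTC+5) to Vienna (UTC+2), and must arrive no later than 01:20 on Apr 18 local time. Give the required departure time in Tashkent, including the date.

14:30 on April 17

Target arrival in UTC: 01:20 − 2:00 = 23:20 on Apr 17.
Subtract 13 hours 50 minutes → departure 09:30 UTC on Apr 17.
Tashkent is UTC+5:00: 09:30 + 5:00 = 14:30 on Apr 17.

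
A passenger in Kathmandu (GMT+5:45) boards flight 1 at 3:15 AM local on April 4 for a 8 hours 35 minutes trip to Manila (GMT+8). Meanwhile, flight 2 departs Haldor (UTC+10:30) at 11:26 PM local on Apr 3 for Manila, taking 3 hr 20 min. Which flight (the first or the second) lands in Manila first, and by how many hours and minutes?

Flight 1 in UTC: 3:15 AM − 5:45 = 9:30 PM on Apr 3.
+8 hours 35 minutes → arrive 6:05 AM UTC on Apr 4.
Flight 2 in UTC: 11:26 PM − 10:30 = 12:56 PM on Apr 3.
+3 hours and 20 minutes → arrive 4:16 PM UTC on Apr 3.
Flight 2 lands earlier by 13 hours 49 minutes.

the second, by 13 hours 49 minutes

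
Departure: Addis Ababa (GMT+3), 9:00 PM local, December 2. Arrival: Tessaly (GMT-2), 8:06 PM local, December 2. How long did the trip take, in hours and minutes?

4 hours 6 minutes

Departure in UTC: 9:00 PM − 3:00 = 6:00 PM on Dec 2.
Arrival in UTC: 8:06 PM + 2:00 = 10:06 PM on Dec 2.
Elapsed = 10:06 PM − 6:00 PM = 4 hours 6 minutes.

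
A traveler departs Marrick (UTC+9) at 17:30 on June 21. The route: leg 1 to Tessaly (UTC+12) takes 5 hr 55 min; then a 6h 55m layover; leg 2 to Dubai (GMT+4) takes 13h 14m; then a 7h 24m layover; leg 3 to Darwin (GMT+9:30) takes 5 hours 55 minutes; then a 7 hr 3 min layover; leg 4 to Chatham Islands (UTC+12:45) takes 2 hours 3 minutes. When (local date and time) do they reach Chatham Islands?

Convert departure to UTC: 17:30 − 9:00 = 08:30 UTC on Jun 21.
Add 5 hours 55 minutes leg 1 → 14:25 UTC.
Add 6 hours and 55 minutes layover in Tessaly → 21:20 UTC.
Add 13 hours 14 minutes leg 2 → 10:34 UTC (Jun 22).
Add 7 hours 24 minutes layover in Dubai → 17:58 UTC.
Add 5 hours 55 minutes leg 3 → 23:53 UTC.
Add 7 hours 3 minutes layover in Darwin → 06:56 UTC (Jun 23).
Add 2 hours and 3 minutes leg 4 → 08:59 UTC.
Chatham Islands is UTC+12:45, so local arrival = 08:59 + 12:45 = 21:44 on Jun 23.

21:44 on Jun 23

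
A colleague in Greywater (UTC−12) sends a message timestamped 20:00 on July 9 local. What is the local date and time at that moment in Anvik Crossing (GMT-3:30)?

In UTC: 20:00 + 12:00 = 08:00 on Jul 10.
Anvik Crossing is UTC−3:30: 08:00 − 3:30 = 04:30 on Jul 10.

04:30 on July 10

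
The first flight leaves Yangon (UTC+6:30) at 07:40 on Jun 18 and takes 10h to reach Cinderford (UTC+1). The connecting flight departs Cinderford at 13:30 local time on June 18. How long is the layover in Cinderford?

1 hour 20 minutes

Convert departure to UTC: 07:40 − 6:30 = 01:10 UTC on Jun 18.
Add 10 hours flight time → 11:10 UTC.
Cinderford is UTC+1:00, so local arrival = 11:10 + 1:00 = 12:10 on Jun 18.
Layover = 13:30 − 12:10 = 1 hour 20 minutes.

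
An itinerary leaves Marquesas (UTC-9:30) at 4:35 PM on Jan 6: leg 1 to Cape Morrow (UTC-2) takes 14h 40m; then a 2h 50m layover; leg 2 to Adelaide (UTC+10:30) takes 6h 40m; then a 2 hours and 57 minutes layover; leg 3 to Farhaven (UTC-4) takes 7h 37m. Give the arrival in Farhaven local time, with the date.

Convert departure to UTC: 4:35 PM + 9:30 = 2:05 AM UTC on Jan 7.
Add 14 hours and 40 minutes leg 1 → 4:45 PM UTC.
Add 2 hours 50 minutes layover in Cape Morrow → 7:35 PM UTC.
Add 6 hours and 40 minutes leg 2 → 2:15 AM UTC (Jan 8).
Add 2 hours 57 minutes layover in Adelaide → 5:12 AM UTC.
Add 7 hours and 37 minutes leg 3 → 12:49 PM UTC.
Farhaven is UTC−4:00, so local arrival = 12:49 PM − 4:00 = 8:49 AM on Jan 8.

8:49 AM on January 8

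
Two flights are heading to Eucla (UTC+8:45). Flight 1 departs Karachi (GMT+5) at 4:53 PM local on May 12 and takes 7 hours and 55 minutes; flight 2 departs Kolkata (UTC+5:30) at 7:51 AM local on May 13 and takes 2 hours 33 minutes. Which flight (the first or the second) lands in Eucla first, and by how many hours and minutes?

Flight 1 in UTC: 4:53 PM − 5:00 = 11:53 AM on May 12.
+7 hours and 55 minutes → arrive 7:48 PM UTC on May 12.
Flight 2 in UTC: 7:51 AM − 5:30 = 2:21 AM on May 13.
+2 hours 33 minutes → arrive 4:54 AM UTC on May 13.
Flight 1 lands earlier by 9 hours 6 minutes.

the first, by 9 hours 6 minutes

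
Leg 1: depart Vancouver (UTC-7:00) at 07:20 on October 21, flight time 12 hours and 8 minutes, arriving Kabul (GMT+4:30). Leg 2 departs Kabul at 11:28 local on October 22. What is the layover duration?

4 hours 30 minutes

Convert departure to UTC: 07:20 + 7:00 = 14:20 UTC on Oct 21.
Add 12 hours 8 minutes flight time → 02:28 UTC (Oct 22).
Kabul is UTC+4:30, so local arrival = 02:28 + 4:30 = 06:58 on Oct 22.
Layover = 11:28 − 06:58 = 4 hours 30 minutes.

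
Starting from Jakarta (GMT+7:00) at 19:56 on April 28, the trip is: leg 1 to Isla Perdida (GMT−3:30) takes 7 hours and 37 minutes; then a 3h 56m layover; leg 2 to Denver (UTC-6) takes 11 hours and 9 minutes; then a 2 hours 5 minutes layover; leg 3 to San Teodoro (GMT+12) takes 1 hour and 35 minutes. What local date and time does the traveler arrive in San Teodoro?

03:18 on April 30

Convert departure to UTC: 19:56 − 7:00 = 12:56 UTC on Apr 28.
Add 7 hours and 37 minutes leg 1 → 20:33 UTC.
Add 3 hours and 56 minutes layover in Isla Perdida → 00:29 UTC (Apr 29).
Add 11 hours 9 minutes leg 2 → 11:38 UTC.
Add 2 hours and 5 minutes layover in Denver → 13:43 UTC.
Add 1 hour and 35 minutes leg 3 → 15:18 UTC.
San Teodoro is UTC+12:00, so local arrival = 15:18 + 12:00 = 03:18 on Apr 30.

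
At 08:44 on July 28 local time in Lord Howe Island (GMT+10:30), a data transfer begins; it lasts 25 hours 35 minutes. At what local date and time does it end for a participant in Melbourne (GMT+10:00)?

09:49 on Jul 29

Melbourne is 0:30 behind Lord Howe Island.
After 25 hours and 35 minutes it is 10:19 (Jul 29) in Lord Howe Island.
Shift by the zone difference: 10:19 − 0:30 = 09:49 on Jul 29 in Melbourne.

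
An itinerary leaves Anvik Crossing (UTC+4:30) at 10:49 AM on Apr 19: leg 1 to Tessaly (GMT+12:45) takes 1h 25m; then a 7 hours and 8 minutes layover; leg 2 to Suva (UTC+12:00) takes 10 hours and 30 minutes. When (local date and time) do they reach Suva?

Convert departure to UTC: 10:49 AM − 4:30 = 6:19 AM UTC on Apr 19.
Add 1 hour 25 minutes leg 1 → 7:44 AM UTC.
Add 7 hours 8 minutes layover in Tessaly → 2:52 PM UTC.
Add 10 hours and 30 minutes leg 2 → 1:22 AM UTC (Apr 20).
Suva is UTC+12:00, so local arrival = 1:22 AM + 12:00 = 1:22 PM on Apr 20.

1:22 PM on April 20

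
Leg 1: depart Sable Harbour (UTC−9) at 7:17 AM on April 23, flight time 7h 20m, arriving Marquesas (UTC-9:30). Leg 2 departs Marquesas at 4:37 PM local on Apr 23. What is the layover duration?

Convert departure to UTC: 7:17 AM + 9:00 = 4:17 PM UTC on Apr 23.
Add 7 hours 20 minutes flight time → 11:37 PM UTC.
Marquesas is UTC−9:30, so local arrival = 11:37 PM − 9:30 = 2:07 PM on Apr 23.
Layover = 4:37 PM − 2:07 PM = 2 hours 30 minutes.

2 hours 30 minutes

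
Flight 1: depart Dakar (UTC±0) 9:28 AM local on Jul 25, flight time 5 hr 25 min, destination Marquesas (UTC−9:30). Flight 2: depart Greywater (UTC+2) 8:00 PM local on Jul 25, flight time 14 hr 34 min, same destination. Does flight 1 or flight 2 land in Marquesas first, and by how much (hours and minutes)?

the first, by 17 hours 41 minutes

Flight 1 departs at 9:28 AM UTC (Jul 25).
+5 hours 25 minutes → arrive 2:53 PM UTC on Jul 25.
Flight 2 in UTC: 8:00 PM − 2:00 = 6:00 PM on Jul 25.
+14 hours and 34 minutes → arrive 8:34 AM UTC on Jul 26.
Flight 1 lands earlier by 17 hours 41 minutes.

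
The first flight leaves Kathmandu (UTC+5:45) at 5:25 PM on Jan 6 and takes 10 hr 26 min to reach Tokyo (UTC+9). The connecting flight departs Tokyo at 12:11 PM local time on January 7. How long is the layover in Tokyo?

5 hours 5 minutes

Convert departure to UTC: 5:25 PM − 5:45 = 11:40 AM UTC on Jan 6.
Add 10 hours 26 minutes flight time → 10:06 PM UTC.
Tokyo is UTC+9:00, so local arrival = 10:06 PM + 9:00 = 7:06 AM on Jan 7.
Layover = 12:11 PM − 7:06 AM = 5 hours 5 minutes.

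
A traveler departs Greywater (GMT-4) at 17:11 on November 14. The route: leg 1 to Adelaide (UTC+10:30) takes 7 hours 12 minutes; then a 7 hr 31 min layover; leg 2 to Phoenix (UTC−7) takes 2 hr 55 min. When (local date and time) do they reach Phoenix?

Convert departure to UTC: 17:11 + 4:00 = 21:11 UTC on Nov 14.
Add 7 hours and 12 minutes leg 1 → 04:23 UTC (Nov 15).
Add 7 hours and 31 minutes layover in Adelaide → 11:54 UTC.
Add 2 hours and 55 minutes leg 2 → 14:49 UTC.
Phoenix is UTC−7:00, so local arrival = 14:49 − 7:00 = 07:49 on Nov 15.

07:49 on Nov 15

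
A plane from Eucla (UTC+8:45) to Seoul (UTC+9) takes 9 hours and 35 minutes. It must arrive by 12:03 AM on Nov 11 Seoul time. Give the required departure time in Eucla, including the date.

2:13 PM on November 10

Target arrival in UTC: 12:03 AM − 9:00 = 3:03 PM on Nov 10.
Subtract 9 hours 35 minutes → departure 5:28 AM UTC on Nov 10.
Eucla is UTC+8:45: 5:28 AM + 8:45 = 2:13 PM on Nov 10.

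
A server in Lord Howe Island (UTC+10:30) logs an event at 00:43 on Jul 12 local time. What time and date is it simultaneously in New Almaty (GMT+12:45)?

New Almaty is 2:15 ahead of Lord Howe Island.
Shift by the zone difference: 00:43 + 2:15 = 02:58 on Jul 12 in New Almaty.

02:58 on Jul 12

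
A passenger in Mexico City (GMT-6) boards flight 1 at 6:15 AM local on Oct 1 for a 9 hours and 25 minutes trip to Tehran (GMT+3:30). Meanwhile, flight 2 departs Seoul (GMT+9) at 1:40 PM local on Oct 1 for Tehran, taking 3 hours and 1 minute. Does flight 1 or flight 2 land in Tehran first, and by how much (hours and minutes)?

the second, by 13 hours 59 minutes

Flight 1 in UTC: 6:15 AM + 6:00 = 12:15 PM on Oct 1.
+9 hours 25 minutes → arrive 9:40 PM UTC on Oct 1.
Flight 2 in UTC: 1:40 PM − 9:00 = 4:40 AM on Oct 1.
+3 hours 1 minute → arrive 7:41 AM UTC on Oct 1.
Flight 2 lands earlier by 13 hours 59 minutes.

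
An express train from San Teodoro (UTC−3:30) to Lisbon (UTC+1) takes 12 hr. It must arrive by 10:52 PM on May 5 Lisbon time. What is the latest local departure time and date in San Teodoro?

6:22 AM on May 5

Target arrival in UTC: 10:52 PM − 1:00 = 9:52 PM on May 5.
Subtract 12 hours → departure 9:52 AM UTC on May 5.
San Teodoro is UTC−3:30: 9:52 AM − 3:30 = 6:22 AM on May 5.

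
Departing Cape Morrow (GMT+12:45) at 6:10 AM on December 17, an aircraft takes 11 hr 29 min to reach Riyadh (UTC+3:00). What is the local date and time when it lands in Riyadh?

Convert departure to UTC: 6:10 AM − 12:45 = 5:25 PM UTC on Dec 16.
Add 11 hours and 29 minutes travel time → 4:54 AM UTC (Dec 17).
Riyadh is UTC+3:00, so local arrival = 4:54 AM + 3:00 = 7:54 AM on Dec 17.

7:54 AM on Dec 17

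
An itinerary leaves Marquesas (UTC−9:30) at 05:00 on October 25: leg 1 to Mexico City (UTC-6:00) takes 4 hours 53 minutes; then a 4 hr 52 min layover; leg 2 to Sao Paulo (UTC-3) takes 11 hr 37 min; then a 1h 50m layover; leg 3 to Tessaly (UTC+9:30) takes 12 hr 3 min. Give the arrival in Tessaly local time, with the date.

Convert departure to UTC: 05:00 + 9:30 = 14:30 UTC on Oct 25.
Add 4 hours 53 minutes leg 1 → 19:23 UTC.
Add 4 hours and 52 minutes layover in Mexico City → 00:15 UTC (Oct 26).
Add 11 hours 37 minutes leg 2 → 11:52 UTC.
Add 1 hour 50 minutes layover in Sao Paulo → 13:42 UTC.
Add 12 hours 3 minutes leg 3 → 01:45 UTC (Oct 27).
Tessaly is UTC+9:30, so local arrival = 01:45 + 9:30 = 11:15 on Oct 27.

11:15 on October 27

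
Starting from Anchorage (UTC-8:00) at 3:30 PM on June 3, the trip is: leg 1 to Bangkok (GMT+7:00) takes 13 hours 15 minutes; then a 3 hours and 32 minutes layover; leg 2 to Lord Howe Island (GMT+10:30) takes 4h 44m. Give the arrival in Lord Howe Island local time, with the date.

7:31 AM on Jun 5

Convert departure to UTC: 3:30 PM + 8:00 = 11:30 PM UTC on Jun 3.
Add 13 hours and 15 minutes leg 1 → 12:45 PM UTC (Jun 4).
Add 3 hours 32 minutes layover in Bangkok → 4:17 PM UTC.
Add 4 hours 44 minutes leg 2 → 9:01 PM UTC.
Lord Howe Island is UTC+10:30, so local arrival = 9:01 PM + 10:30 = 7:31 AM on Jun 5.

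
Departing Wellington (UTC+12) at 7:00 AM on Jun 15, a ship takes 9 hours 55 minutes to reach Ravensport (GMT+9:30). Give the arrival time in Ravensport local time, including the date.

2:25 PM on Jun 15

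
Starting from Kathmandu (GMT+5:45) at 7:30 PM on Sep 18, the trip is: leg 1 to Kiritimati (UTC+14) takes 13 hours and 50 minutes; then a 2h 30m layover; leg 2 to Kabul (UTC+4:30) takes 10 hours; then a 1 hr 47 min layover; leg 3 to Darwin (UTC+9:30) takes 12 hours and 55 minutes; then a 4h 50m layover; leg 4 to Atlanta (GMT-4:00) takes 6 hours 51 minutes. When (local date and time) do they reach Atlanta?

2:28 PM on Sep 20

Convert departure to UTC: 7:30 PM − 5:45 = 1:45 PM UTC on Sep 18.
Add 13 hours and 50 minutes leg 1 → 3:35 AM UTC (Sep 19).
Add 2 hours and 30 minutes layover in Kiritimati → 6:05 AM UTC.
Add 10 hours leg 2 → 4:05 PM UTC.
Add 1 hour 47 minutes layover in Kabul → 5:52 PM UTC.
Add 12 hours 55 minutes leg 3 → 6:47 AM UTC (Sep 20).
Add 4 hours 50 minutes layover in Darwin → 11:37 AM UTC.
Add 6 hours 51 minutes leg 4 → 6:28 PM UTC.
Atlanta is UTC−4:00, so local arrival = 6:28 PM − 4:00 = 2:28 PM on Sep 20.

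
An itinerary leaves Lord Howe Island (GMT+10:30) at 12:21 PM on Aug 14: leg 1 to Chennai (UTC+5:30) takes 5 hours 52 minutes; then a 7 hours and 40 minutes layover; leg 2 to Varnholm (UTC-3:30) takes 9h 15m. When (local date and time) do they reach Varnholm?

9:08 PM on Aug 14

Convert departure to UTC: 12:21 PM − 10:30 = 1:51 AM UTC on Aug 14.
Add 5 hours 52 minutes leg 1 → 7:43 AM UTC.
Add 7 hours 40 minutes layover in Chennai → 3:23 PM UTC.
Add 9 hours 15 minutes leg 2 → 12:38 AM UTC (Aug 15).
Varnholm is UTC−3:30, so local arrival = 12:38 AM − 3:30 = 9:08 PM on Aug 14.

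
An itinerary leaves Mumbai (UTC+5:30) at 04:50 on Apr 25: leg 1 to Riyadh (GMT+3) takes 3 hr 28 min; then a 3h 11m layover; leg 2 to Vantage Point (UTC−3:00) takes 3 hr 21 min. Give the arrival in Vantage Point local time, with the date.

Convert departure to UTC: 04:50 − 5:30 = 23:20 UTC on Apr 24.
Add 3 hours 28 minutes leg 1 → 02:48 UTC (Apr 25).
Add 3 hours and 11 minutes layover in Riyadh → 05:59 UTC.
Add 3 hours 21 minutes leg 2 → 09:20 UTC.
Vantage Point is UTC−3:00, so local arrival = 09:20 − 3:00 = 06:20 on Apr 25.

06:20 on April 25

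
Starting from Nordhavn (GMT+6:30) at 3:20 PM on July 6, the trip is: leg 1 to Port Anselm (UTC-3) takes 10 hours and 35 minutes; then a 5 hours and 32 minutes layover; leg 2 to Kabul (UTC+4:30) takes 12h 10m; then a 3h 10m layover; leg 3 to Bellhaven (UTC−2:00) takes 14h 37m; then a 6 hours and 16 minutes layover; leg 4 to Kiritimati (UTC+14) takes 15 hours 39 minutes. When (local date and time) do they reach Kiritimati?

Convert departure to UTC: 3:20 PM − 6:30 = 8:50 AM UTC on Jul 6.
Add 10 hours and 35 minutes leg 1 → 7:25 PM UTC.
Add 5 hours 32 minutes layover in Port Anselm → 12:57 AM UTC (Jul 7).
Add 12 hours and 10 minutes leg 2 → 1:07 PM UTC.
Add 3 hours and 10 minutes layover in Kabul → 4:17 PM UTC.
Add 14 hours and 37 minutes leg 3 → 6:54 AM UTC (Jul 8).
Add 6 hours 16 minutes layover in Bellhaven → 1:10 PM UTC.
Add 15 hours 39 minutes leg 4 → 4:49 AM UTC (Jul 9).
Kiritimati is UTC+14:00, so local arrival = 4:49 AM + 14:00 = 6:49 PM on Jul 9.

6:49 PM on July 9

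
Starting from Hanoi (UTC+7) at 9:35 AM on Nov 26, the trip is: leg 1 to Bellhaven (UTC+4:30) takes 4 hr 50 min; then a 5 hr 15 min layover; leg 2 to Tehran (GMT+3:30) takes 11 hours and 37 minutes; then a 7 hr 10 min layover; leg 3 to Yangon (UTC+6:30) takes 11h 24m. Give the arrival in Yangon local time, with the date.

Convert departure to UTC: 9:35 AM − 7:00 = 2:35 AM UTC on Nov 26.
Add 4 hours 50 minutes leg 1 → 7:25 AM UTC.
Add 5 hours and 15 minutes layover in Bellhaven → 12:40 PM UTC.
Add 11 hours 37 minutes leg 2 → 12:17 AM UTC (Nov 27).
Add 7 hours and 10 minutes layover in Tehran → 7:27 AM UTC.
Add 11 hours 24 minutes leg 3 → 6:51 PM UTC.
Yangon is UTC+6:30, so local arrival = 6:51 PM + 6:30 = 1:21 AM on Nov 28.

1:21 AM on November 28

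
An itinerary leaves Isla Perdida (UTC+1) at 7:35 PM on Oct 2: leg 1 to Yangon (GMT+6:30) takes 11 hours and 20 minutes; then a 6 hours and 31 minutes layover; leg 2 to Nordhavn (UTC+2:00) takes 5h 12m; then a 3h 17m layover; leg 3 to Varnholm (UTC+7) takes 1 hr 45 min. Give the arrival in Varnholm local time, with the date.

Convert departure to UTC: 7:35 PM − 1:00 = 6:35 PM UTC on Oct 2.
Add 11 hours 20 minutes leg 1 → 5:55 AM UTC (Oct 3).
Add 6 hours 31 minutes layover in Yangon → 12:26 PM UTC.
Add 5 hours 12 minutes leg 2 → 5:38 PM UTC.
Add 3 hours and 17 minutes layover in Nordhavn → 8:55 PM UTC.
Add 1 hour 45 minutes leg 3 → 10:40 PM UTC.
Varnholm is UTC+7:00, so local arrival = 10:40 PM + 7:00 = 5:40 AM on Oct 4.

5:40 AM on October 4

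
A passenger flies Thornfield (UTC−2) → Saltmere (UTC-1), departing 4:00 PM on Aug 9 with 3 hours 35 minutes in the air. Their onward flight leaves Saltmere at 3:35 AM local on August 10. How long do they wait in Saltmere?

7 hours

Convert departure to UTC: 4:00 PM + 2:00 = 6:00 PM UTC on Aug 9.
Add 3 hours 35 minutes flight time → 9:35 PM UTC.
Saltmere is UTC−1:00, so local arrival = 9:35 PM − 1:00 = 8:35 PM on Aug 9.
Layover = 3:35 AM − 8:35 PM (+1 day) = 7 hours.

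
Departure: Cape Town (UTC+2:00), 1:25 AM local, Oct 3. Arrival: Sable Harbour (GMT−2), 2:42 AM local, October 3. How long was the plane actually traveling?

5 hours 17 minutes

Departure in UTC: 1:25 AM − 2:00 = 11:25 PM on Oct 2.
Arrival in UTC: 2:42 AM + 2:00 = 4:42 AM on Oct 3.
Elapsed = 4:42 AM − 11:25 PM (+1 day) = 5 hours 17 minutes.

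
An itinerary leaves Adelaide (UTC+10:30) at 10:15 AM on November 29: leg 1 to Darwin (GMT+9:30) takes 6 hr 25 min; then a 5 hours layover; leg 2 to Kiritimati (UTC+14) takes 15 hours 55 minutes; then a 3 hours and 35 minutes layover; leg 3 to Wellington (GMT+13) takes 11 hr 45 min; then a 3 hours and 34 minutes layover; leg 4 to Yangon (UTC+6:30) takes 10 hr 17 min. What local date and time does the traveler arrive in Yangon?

2:46 PM on Dec 1

Convert departure to UTC: 10:15 AM − 10:30 = 11:45 PM UTC on Nov 28.
Add 6 hours 25 minutes leg 1 → 6:10 AM UTC (Nov 29).
Add 5 hours layover in Darwin → 11:10 AM UTC.
Add 15 hours and 55 minutes leg 2 → 3:05 AM UTC (Nov 30).
Add 3 hours 35 minutes layover in Kiritimati → 6:40 AM UTC.
Add 11 hours 45 minutes leg 3 → 6:25 PM UTC.
Add 3 hours and 34 minutes layover in Wellington → 9:59 PM UTC.
Add 10 hours 17 minutes leg 4 → 8:16 AM UTC (Dec 1).
Yangon is UTC+6:30, so local arrival = 8:16 AM + 6:30 = 2:46 PM on Dec 1.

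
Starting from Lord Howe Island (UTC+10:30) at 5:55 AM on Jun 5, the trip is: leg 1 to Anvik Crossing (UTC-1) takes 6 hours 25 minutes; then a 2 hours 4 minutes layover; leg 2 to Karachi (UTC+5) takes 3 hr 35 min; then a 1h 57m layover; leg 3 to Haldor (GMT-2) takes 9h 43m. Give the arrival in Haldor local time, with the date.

5:09 PM on Jun 5

Convert departure to UTC: 5:55 AM − 10:30 = 7:25 PM UTC on Jun 4.
Add 6 hours and 25 minutes leg 1 → 1:50 AM UTC (Jun 5).
Add 2 hours and 4 minutes layover in Anvik Crossing → 3:54 AM UTC.
Add 3 hours and 35 minutes leg 2 → 7:29 AM UTC.
Add 1 hour and 57 minutes layover in Karachi → 9:26 AM UTC.
Add 9 hours 43 minutes leg 3 → 7:09 PM UTC.
Haldor is UTC−2:00, so local arrival = 7:09 PM − 2:00 = 5:09 PM on Jun 5.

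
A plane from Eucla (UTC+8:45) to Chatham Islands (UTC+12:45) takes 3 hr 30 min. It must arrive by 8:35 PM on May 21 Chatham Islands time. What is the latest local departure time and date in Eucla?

Target arrival in UTC: 8:35 PM − 12:45 = 7:50 AM on May 21.
Subtract 3 hours 30 minutes → departure 4:20 AM UTC on May 21.
Eucla is UTC+8:45: 4:20 AM + 8:45 = 1:05 PM on May 21.

1:05 PM on May 21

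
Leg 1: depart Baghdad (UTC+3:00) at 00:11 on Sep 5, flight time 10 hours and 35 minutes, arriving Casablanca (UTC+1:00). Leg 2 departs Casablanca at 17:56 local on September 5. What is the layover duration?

Convert departure to UTC: 00:11 − 3:00 = 21:11 UTC on Sep 4.
Add 10 hours and 35 minutes flight time → 07:46 UTC (Sep 5).
Casablanca is UTC+1:00, so local arrival = 07:46 + 1:00 = 08:46 on Sep 5.
Layover = 17:56 − 08:46 = 9 hours 10 minutes.

9 hours 10 minutes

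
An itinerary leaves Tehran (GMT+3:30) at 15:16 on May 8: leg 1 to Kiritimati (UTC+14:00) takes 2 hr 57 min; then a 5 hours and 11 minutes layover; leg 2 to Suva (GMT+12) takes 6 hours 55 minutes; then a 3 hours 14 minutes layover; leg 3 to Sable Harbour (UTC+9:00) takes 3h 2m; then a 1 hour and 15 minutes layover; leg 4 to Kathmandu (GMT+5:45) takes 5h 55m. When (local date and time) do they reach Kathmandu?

Convert departure to UTC: 15:16 − 3:30 = 11:46 UTC on May 8.
Add 2 hours and 57 minutes leg 1 → 14:43 UTC.
Add 5 hours and 11 minutes layover in Kiritimati → 19:54 UTC.
Add 6 hours and 55 minutes leg 2 → 02:49 UTC (May 9).
Add 3 hours and 14 minutes layover in Suva → 06:03 UTC.
Add 3 hours and 2 minutes leg 3 → 09:05 UTC.
Add 1 hour 15 minutes layover in Sable Harbour → 10:20 UTC.
Add 5 hours and 55 minutes leg 4 → 16:15 UTC.
Kathmandu is UTC+5:45, so local arrival = 16:15 + 5:45 = 22:00 on May 9.

22:00 on May 9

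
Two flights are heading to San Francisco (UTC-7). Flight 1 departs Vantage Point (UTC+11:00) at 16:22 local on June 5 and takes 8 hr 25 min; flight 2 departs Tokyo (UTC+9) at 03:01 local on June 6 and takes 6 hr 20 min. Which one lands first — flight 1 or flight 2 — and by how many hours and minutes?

Flight 1 in UTC: 16:22 − 11:00 = 05:22 on Jun 5.
+8 hours 25 minutes → arrive 13:47 UTC on Jun 5.
Flight 2 in UTC: 03:01 − 9:00 = 18:01 on Jun 5.
+6 hours and 20 minutes → arrive 00:21 UTC on Jun 6.
Flight 1 lands earlier by 10 hours 34 minutes.

the first, by 10 hours 34 minutes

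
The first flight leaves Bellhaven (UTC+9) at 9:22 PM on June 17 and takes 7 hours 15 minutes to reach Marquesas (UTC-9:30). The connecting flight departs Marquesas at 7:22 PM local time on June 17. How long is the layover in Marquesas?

9 hours 15 minutes

Convert departure to UTC: 9:22 PM − 9:00 = 12:22 PM UTC on Jun 17.
Add 7 hours 15 minutes flight time → 7:37 PM UTC.
Marquesas is UTC−9:30, so local arrival = 7:37 PM − 9:30 = 10:07 AM on Jun 17.
Layover = 7:22 PM − 10:07 AM = 9 hours 15 minutes.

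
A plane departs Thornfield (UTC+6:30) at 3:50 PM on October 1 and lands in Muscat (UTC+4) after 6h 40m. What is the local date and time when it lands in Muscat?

8:00 PM on Oct 1

Convert departure to UTC: 3:50 PM − 6:30 = 9:20 AM UTC on Oct 1.
Add 6 hours 40 minutes travel time → 4:00 PM UTC.
Muscat is UTC+4:00, so local arrival = 4:00 PM + 4:00 = 8:00 PM on Oct 1.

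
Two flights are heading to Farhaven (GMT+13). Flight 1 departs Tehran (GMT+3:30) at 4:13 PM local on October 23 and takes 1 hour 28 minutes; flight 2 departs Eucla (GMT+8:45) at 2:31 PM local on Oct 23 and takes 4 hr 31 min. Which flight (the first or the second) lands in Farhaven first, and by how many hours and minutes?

Flight 1 in UTC: 4:13 PM − 3:30 = 12:43 PM on Oct 23.
+1 hour 28 minutes → arrive 2:11 PM UTC on Oct 23.
Flight 2 in UTC: 2:31 PM − 8:45 = 5:46 AM on Oct 23.
+4 hours and 31 minutes → arrive 10:17 AM UTC on Oct 23.
Flight 2 lands earlier by 3 hours 54 minutes.

the second, by 3 hours 54 minutes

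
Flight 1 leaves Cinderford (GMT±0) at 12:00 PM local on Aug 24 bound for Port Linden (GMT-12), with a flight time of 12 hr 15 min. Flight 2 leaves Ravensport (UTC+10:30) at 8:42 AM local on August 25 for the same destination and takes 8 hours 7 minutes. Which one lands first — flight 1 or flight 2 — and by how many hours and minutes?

Flight 1 departs at 12:00 PM UTC (Aug 24).
+12 hours and 15 minutes → arrive 12:15 AM UTC on Aug 25.
Flight 2 in UTC: 8:42 AM − 10:30 = 10:12 PM on Aug 24.
+8 hours and 7 minutes → arrive 6:19 AM UTC on Aug 25.
Flight 1 lands earlier by 6 hours 4 minutes.

the first, by 6 hours 4 minutes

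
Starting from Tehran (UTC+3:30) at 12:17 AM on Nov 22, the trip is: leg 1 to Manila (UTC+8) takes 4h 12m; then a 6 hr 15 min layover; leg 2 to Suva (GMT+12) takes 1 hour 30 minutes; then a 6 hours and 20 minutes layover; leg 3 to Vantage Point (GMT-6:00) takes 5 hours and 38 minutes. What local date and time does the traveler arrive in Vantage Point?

2:42 PM on November 22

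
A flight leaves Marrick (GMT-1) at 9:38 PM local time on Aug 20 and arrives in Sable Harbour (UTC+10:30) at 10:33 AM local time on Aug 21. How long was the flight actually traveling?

1 hour 25 minutes

Departure in UTC: 9:38 PM + 1:00 = 10:38 PM on Aug 20.
Arrival in UTC: 10:33 AM − 10:30 = 12:03 AM on Aug 21.
Elapsed = 12:03 AM − 10:38 PM (+1 day) = 1 hour 25 minutes.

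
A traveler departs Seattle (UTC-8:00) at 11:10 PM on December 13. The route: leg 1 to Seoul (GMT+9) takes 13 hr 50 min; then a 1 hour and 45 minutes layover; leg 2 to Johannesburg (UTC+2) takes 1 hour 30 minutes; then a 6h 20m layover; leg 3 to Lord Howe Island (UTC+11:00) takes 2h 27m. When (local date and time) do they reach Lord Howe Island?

8:02 PM on Dec 15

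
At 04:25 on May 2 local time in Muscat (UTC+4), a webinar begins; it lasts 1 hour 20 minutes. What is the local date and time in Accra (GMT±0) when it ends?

Convert start to UTC: 04:25 − 4:00 = 00:25 UTC on May 2.
Add 1 hour 20 minutes duration → 01:45 UTC.
Accra is UTC+0, so local end time is the same: 01:45 on May 2.

01:45 on May 2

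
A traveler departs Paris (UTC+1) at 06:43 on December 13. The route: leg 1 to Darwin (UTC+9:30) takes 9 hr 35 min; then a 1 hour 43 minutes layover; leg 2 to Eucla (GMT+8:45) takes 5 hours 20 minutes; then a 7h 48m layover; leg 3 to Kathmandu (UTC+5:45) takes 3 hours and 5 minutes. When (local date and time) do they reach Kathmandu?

14:59 on Dec 14

Convert departure to UTC: 06:43 − 1:00 = 05:43 UTC on Dec 13.
Add 9 hours and 35 minutes leg 1 → 15:18 UTC.
Add 1 hour and 43 minutes layover in Darwin → 17:01 UTC.
Add 5 hours and 20 minutes leg 2 → 22:21 UTC.
Add 7 hours and 48 minutes layover in Eucla → 06:09 UTC (Dec 14).
Add 3 hours 5 minutes leg 3 → 09:14 UTC.
Kathmandu is UTC+5:45, so local arrival = 09:14 + 5:45 = 14:59 on Dec 14.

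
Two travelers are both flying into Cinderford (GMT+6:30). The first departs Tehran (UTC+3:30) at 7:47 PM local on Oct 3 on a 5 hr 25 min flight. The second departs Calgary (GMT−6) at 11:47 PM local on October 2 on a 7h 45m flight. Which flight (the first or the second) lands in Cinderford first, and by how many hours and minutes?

Flight 1 in UTC: 7:47 PM − 3:30 = 4:17 PM on Oct 3.
+5 hours 25 minutes → arrive 9:42 PM UTC on Oct 3.
Flight 2 in UTC: 11:47 PM + 6:00 = 5:47 AM on Oct 3.
+7 hours and 45 minutes → arrive 1:32 PM UTC on Oct 3.
Flight 2 lands earlier by 8 hours 10 minutes.

the second, by 8 hours 10 minutes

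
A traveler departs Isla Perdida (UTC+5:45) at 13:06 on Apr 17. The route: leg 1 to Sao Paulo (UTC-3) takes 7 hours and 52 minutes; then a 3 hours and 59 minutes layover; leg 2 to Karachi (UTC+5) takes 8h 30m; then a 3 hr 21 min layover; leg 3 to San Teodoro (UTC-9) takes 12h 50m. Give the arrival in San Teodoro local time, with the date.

Convert departure to UTC: 13:06 − 5:45 = 07:21 UTC on Apr 17.
Add 7 hours and 52 minutes leg 1 → 15:13 UTC.
Add 3 hours 59 minutes layover in Sao Paulo → 19:12 UTC.
Add 8 hours and 30 minutes leg 2 → 03:42 UTC (Apr 18).
Add 3 hours 21 minutes layover in Karachi → 07:03 UTC.
Add 12 hours and 50 minutes leg 3 → 19:53 UTC.
San Teodoro is UTC−9:00, so local arrival = 19:53 − 9:00 = 10:53 on Apr 18.

10:53 on Apr 18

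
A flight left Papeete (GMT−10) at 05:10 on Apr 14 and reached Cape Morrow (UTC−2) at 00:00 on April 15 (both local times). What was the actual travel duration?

10 hours 50 minutes

Departure in UTC: 05:10 + 10:00 = 15:10 on Apr 14.
Arrival in UTC: 00:00 + 2:00 = 02:00 on Apr 15.
Elapsed = 02:00 − 15:10 (+1 day) = 10 hours 50 minutes.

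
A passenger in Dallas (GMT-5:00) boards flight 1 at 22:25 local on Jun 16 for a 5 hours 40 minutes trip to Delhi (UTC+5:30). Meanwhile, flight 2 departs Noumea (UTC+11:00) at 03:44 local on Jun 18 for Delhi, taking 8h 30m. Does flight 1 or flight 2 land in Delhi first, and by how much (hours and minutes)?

the first, by 16 hours 9 minutes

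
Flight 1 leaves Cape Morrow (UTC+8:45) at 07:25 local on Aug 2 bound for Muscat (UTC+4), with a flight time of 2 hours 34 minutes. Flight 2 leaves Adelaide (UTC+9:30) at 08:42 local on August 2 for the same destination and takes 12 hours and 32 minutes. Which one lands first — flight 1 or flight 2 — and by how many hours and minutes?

Flight 1 in UTC: 07:25 − 8:45 = 22:40 on Aug 1.
+2 hours and 34 minutes → arrive 01:14 UTC on Aug 2.
Flight 2 in UTC: 08:42 − 9:30 = 23:12 on Aug 1.
+12 hours 32 minutes → arrive 11:44 UTC on Aug 2.
Flight 1 lands earlier by 10 hours 30 minutes.

the first, by 10 hours 30 minutes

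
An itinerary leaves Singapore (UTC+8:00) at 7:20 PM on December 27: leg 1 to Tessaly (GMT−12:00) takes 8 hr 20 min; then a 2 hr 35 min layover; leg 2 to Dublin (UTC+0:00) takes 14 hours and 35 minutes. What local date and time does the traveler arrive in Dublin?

Convert departure to UTC: 7:20 PM − 8:00 = 11:20 AM UTC on Dec 27.
Add 8 hours 20 minutes leg 1 → 7:40 PM UTC.
Add 2 hours 35 minutes layover in Tessaly → 10:15 PM UTC.
Add 14 hours and 35 minutes leg 2 → 12:50 PM UTC (Dec 28).
Dublin is UTC+0, so local arrival is the same: 12:50 PM on Dec 28.

12:50 PM on December 28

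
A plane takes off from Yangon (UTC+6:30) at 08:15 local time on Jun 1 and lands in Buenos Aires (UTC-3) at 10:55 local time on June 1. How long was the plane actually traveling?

Buenos Aires is 9:30 behind Yangon.
Clock-face elapsed time (ignoring zones) is 2 hours 40 minutes.
Actual elapsed = 2 hours 40 minutes + 9:30 = 12 hours 10 minutes.

12 hours 10 minutes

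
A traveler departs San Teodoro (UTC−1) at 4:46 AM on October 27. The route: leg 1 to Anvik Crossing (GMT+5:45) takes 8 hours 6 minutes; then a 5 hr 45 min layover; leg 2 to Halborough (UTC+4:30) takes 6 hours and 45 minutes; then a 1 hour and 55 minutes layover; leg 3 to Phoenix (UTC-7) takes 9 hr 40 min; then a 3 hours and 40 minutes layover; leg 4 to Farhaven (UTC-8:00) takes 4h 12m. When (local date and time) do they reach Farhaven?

1:49 PM on October 28

Convert departure to UTC: 4:46 AM + 1:00 = 5:46 AM UTC on Oct 27.
Add 8 hours and 6 minutes leg 1 → 1:52 PM UTC.
Add 5 hours 45 minutes layover in Anvik Crossing → 7:37 PM UTC.
Add 6 hours and 45 minutes leg 2 → 2:22 AM UTC (Oct 28).
Add 1 hour and 55 minutes layover in Halborough → 4:17 AM UTC.
Add 9 hours 40 minutes leg 3 → 1:57 PM UTC.
Add 3 hours and 40 minutes layover in Phoenix → 5:37 PM UTC.
Add 4 hours and 12 minutes leg 4 → 9:49 PM UTC.
Farhaven is UTC−8:00, so local arrival = 9:49 PM − 8:00 = 1:49 PM on Oct 28.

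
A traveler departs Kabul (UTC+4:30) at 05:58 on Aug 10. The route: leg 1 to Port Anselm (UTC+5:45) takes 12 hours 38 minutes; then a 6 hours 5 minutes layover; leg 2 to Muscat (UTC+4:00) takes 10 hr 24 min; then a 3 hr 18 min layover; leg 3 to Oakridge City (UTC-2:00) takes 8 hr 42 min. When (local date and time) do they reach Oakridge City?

Convert departure to UTC: 05:58 − 4:30 = 01:28 UTC on Aug 10.
Add 12 hours and 38 minutes leg 1 → 14:06 UTC.
Add 6 hours 5 minutes layover in Port Anselm → 20:11 UTC.
Add 10 hours and 24 minutes leg 2 → 06:35 UTC (Aug 11).
Add 3 hours 18 minutes layover in Muscat → 09:53 UTC.
Add 8 hours 42 minutes leg 3 → 18:35 UTC.
Oakridge City is UTC−2:00, so local arrival = 18:35 − 2:00 = 16:35 on Aug 11.

16:35 on August 11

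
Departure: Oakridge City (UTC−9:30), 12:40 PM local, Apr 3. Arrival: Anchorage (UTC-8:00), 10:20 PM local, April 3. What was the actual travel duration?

Departure in UTC: 12:40 PM + 9:30 = 10:10 PM on Apr 3.
Arrival in UTC: 10:20 PM + 8:00 = 6:20 AM on Apr 4.
Elapsed = 6:20 AM − 10:10 PM (+1 day) = 8 hours 10 minutes.

8 hours 10 minutes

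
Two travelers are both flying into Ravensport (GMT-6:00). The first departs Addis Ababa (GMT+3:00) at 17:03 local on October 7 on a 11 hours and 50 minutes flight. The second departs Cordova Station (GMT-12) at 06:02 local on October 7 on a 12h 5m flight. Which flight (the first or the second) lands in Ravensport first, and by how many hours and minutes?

Flight 1 in UTC: 17:03 − 3:00 = 14:03 on Oct 7.
+11 hours 50 minutes → arrive 01:53 UTC on Oct 8.
Flight 2 in UTC: 06:02 + 12:00 = 18:02 on Oct 7.
+12 hours 5 minutes → arrive 06:07 UTC on Oct 8.
Flight 1 lands earlier by 4 hours 14 minutes.

the first, by 4 hours 14 minutes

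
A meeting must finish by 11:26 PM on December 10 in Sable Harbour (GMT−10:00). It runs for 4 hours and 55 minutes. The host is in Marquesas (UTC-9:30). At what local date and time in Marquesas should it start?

Target end time in UTC: 11:26 PM + 10:00 = 9:26 AM on Dec 11.
Subtract 4 hours 55 minutes → start 4:31 AM UTC on Dec 11.
Marquesas is UTC−9:30: 4:31 AM − 9:30 = 7:01 PM on Dec 10.

7:01 PM on Dec 10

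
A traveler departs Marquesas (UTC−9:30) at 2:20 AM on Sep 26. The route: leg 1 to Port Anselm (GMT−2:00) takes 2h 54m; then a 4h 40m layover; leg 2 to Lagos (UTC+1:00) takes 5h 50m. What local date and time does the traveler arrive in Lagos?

Convert departure to UTC: 2:20 AM + 9:30 = 11:50 AM UTC on Sep 26.
Add 2 hours 54 minutes leg 1 → 2:44 PM UTC.
Add 4 hours 40 minutes layover in Port Anselm → 7:24 PM UTC.
Add 5 hours and 50 minutes leg 2 → 1:14 AM UTC (Sep 27).
Lagos is UTC+1:00, so local arrival = 1:14 AM + 1:00 = 2:14 AM on Sep 27.

2:14 AM on September 27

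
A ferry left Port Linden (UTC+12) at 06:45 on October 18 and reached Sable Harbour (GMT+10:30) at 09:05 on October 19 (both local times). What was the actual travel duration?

Departure in UTC: 06:45 − 12:00 = 18:45 on Oct 17.
Arrival in UTC: 09:05 − 10:30 = 22:35 on Oct 18.
Elapsed = 22:35 − 18:45 (+1 day) = 27 hours 50 minutes.

27 hours 50 minutes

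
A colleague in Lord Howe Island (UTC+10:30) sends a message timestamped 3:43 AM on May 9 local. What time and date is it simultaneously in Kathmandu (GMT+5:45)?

In UTC: 3:43 AM − 10:30 = 5:13 PM on May 8.
Kathmandu is UTC+5:45: 5:13 PM + 5:45 = 10:58 PM on May 8.

10:58 PM on May 8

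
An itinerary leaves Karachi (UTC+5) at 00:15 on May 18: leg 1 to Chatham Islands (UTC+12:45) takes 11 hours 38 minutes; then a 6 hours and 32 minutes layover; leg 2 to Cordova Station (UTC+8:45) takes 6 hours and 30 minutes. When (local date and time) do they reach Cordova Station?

Convert departure to UTC: 00:15 − 5:00 = 19:15 UTC on May 17.
Add 11 hours and 38 minutes leg 1 → 06:53 UTC (May 18).
Add 6 hours and 32 minutes layover in Chatham Islands → 13:25 UTC.
Add 6 hours and 30 minutes leg 2 → 19:55 UTC.
Cordova Station is UTC+8:45, so local arrival = 19:55 + 8:45 = 04:40 on May 19.

04:40 on May 19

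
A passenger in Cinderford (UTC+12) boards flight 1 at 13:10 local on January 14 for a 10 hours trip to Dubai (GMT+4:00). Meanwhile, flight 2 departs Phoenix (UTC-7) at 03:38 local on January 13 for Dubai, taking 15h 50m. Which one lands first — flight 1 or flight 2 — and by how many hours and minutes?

Flight 1 in UTC: 13:10 − 12:00 = 01:10 on Jan 14.
+10 hours → arrive 11:10 UTC on Jan 14.
Flight 2 in UTC: 03:38 + 7:00 = 10:38 on Jan 13.
+15 hours 50 minutes → arrive 02:28 UTC on Jan 14.
Flight 2 lands earlier by 8 hours 42 minutes.

the second, by 8 hours 42 minutes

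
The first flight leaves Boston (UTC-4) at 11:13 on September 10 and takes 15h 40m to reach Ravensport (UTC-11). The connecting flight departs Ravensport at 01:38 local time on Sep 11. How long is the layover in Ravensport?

Convert departure to UTC: 11:13 + 4:00 = 15:13 UTC on Sep 10.
Add 15 hours and 40 minutes flight time → 06:53 UTC (Sep 11).
Ravensport is UTC−11:00, so local arrival = 06:53 − 11:00 = 19:53 on Sep 10.
Layover = 01:38 − 19:53 (+1 day) = 5 hours 45 minutes.

5 hours 45 minutes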